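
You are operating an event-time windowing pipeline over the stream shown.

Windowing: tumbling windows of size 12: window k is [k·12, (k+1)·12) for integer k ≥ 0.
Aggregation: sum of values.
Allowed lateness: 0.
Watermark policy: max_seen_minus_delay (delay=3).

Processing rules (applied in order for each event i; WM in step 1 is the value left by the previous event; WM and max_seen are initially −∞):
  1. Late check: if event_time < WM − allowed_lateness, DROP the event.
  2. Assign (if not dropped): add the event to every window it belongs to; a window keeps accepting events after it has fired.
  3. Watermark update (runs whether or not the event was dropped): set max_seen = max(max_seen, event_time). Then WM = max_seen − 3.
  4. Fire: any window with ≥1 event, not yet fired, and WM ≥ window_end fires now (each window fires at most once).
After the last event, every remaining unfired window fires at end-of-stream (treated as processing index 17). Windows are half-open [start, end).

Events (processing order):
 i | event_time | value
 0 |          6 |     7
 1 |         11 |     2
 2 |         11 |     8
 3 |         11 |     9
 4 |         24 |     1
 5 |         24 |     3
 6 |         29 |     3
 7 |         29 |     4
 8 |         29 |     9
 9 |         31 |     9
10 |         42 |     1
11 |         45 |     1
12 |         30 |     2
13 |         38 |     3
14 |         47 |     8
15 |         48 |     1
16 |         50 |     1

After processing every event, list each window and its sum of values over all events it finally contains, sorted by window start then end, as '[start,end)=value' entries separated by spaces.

[0,12)=26 [24,36)=29 [36,48)=10 [48,60)=2

i=0 t=6 v=7: → [0,12); WM=3
i=1 t=11 v=2: → [0,12); WM=8
i=2 t=11 v=8: → [0,12); WM=8
i=3 t=11 v=9: → [0,12); WM=8
i=4 t=24 v=1: → [24,36); WM=21; [0,12) fires=26
i=5 t=24 v=3: → [24,36); WM=21
i=6 t=29 v=3: → [24,36); WM=26
i=7 t=29 v=4: → [24,36); WM=26
i=8 t=29 v=9: → [24,36); WM=26
i=9 t=31 v=9: → [24,36); WM=28
i=10 t=42 v=1: → [36,48); WM=39; [24,36) fires=29
i=11 t=45 v=1: → [36,48); WM=42
i=12 t=30 v=2: DROP (t<42-0); WM=42
i=13 t=38 v=3: DROP (t<42-0); WM=42
i=14 t=47 v=8: → [36,48); WM=44
i=15 t=48 v=1: → [48,60); WM=45
i=16 t=50 v=1: → [48,60); WM=47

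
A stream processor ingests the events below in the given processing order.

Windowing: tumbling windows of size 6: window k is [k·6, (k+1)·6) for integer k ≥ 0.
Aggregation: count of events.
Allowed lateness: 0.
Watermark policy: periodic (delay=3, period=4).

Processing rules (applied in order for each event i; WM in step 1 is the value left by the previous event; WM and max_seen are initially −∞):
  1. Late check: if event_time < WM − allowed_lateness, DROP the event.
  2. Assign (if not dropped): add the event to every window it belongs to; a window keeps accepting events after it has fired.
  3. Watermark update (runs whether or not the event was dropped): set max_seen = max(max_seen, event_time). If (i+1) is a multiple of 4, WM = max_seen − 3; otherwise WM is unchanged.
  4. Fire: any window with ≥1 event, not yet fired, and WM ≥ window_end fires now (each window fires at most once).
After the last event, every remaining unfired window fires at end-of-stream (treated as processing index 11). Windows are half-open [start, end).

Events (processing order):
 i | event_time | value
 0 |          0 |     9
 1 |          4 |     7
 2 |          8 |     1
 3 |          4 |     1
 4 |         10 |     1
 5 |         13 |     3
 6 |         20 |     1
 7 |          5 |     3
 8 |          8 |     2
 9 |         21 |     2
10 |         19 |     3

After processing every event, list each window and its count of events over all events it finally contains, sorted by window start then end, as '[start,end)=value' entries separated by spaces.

i=0 t=0 v=9: → [0,6); WM=−∞
i=1 t=4 v=7: → [0,6); WM=−∞
i=2 t=8 v=1: → [6,12); WM=−∞
i=3 t=4 v=1: → [0,6); WM=5
i=4 t=10 v=1: → [6,12); WM=5
i=5 t=13 v=3: → [12,18); WM=5
i=6 t=20 v=1: → [18,24); WM=5
i=7 t=5 v=3: → [0,6); WM=17; [0,6) fires=4 [6,12) fires=2
i=8 t=8 v=2: DROP (t<17-0); WM=17
i=9 t=21 v=2: → [18,24); WM=17
i=10 t=19 v=3: → [18,24); WM=17

[0,6)=4 [6,12)=2 [12,18)=1 [18,24)=3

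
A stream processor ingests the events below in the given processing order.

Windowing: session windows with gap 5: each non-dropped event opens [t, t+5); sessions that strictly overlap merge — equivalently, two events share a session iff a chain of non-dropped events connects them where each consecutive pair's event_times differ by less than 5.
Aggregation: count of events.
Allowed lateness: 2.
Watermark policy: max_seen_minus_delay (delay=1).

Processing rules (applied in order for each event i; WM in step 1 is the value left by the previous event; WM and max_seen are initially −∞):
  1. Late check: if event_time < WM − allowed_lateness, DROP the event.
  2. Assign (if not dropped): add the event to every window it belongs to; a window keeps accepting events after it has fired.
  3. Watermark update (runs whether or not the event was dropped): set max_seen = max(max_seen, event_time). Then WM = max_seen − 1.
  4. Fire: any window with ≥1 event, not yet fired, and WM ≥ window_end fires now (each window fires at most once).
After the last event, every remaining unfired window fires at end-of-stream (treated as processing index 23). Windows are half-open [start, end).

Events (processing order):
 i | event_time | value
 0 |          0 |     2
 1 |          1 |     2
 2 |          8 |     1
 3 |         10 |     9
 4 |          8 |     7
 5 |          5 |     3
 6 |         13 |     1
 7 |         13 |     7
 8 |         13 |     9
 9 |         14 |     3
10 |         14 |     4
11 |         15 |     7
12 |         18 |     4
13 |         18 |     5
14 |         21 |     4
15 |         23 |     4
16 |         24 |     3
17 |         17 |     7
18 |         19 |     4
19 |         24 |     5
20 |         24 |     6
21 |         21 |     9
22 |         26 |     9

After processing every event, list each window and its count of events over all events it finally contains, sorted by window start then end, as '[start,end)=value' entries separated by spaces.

i=0 t=0 v=2: → [0,5); WM=-1
i=1 t=1 v=2: → [0,6); WM=0
i=2 t=8 v=1: → [8,13); WM=7
i=3 t=10 v=9: → [8,15); WM=9
i=4 t=8 v=7: → [8,15); WM=9
i=5 t=5 v=3: DROP (t<9-2); WM=9
i=6 t=13 v=1: → [8,18); WM=12
i=7 t=13 v=7: → [8,18); WM=12
i=8 t=13 v=9: → [8,18); WM=12
i=9 t=14 v=3: → [8,19); WM=13
i=10 t=14 v=4: → [8,19); WM=13
i=11 t=15 v=7: → [8,20); WM=14
i=12 t=18 v=4: → [8,23); WM=17
i=13 t=18 v=5: → [8,23); WM=17
i=14 t=21 v=4: → [8,26); WM=20
i=15 t=23 v=4: → [8,28); WM=22
i=16 t=24 v=3: → [8,29); WM=23
i=17 t=17 v=7: DROP (t<23-2); WM=23
i=18 t=19 v=4: DROP (t<23-2); WM=23
i=19 t=24 v=5: → [8,29); WM=23
i=20 t=24 v=6: → [8,29); WM=23
i=21 t=21 v=9: → [8,29); WM=23
i=22 t=26 v=9: → [8,31); WM=25

[0,6)=2 [8,31)=18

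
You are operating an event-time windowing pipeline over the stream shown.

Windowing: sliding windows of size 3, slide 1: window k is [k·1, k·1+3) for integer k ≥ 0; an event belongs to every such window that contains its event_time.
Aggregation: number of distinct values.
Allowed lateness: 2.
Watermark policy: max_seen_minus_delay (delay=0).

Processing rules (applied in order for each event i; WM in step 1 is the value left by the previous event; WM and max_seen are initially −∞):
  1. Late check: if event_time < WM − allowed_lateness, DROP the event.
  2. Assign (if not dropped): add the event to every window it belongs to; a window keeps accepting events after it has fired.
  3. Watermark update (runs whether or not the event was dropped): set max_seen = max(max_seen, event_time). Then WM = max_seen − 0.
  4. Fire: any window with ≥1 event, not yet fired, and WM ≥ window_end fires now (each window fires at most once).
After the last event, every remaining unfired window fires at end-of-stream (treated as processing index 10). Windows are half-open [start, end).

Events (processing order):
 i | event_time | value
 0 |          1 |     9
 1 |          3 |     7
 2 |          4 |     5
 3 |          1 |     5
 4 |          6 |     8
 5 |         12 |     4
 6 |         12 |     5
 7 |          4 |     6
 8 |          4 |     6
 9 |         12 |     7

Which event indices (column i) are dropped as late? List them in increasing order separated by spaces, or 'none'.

3 7 8

i=0 t=1 v=9: → [1,4),[0,3); WM=1
i=1 t=3 v=7: → [3,6),[2,5),[1,4); WM=3; [0,3) fires=1
i=2 t=4 v=5: → [4,7),[3,6),[2,5); WM=4; [1,4) fires=2
i=3 t=1 v=5: DROP (t<4-2); WM=4
i=4 t=6 v=8: → [6,9),[5,8),[4,7); WM=6; [2,5) fires=2 [3,6) fires=2
i=5 t=12 v=4: → [12,15),[11,14),[10,13); WM=12; [4,7) fires=2 [5,8) fires=1 [6,9) fires=1
i=6 t=12 v=5: → [12,15),[11,14),[10,13); WM=12
i=7 t=4 v=6: DROP (t<12-2); WM=12
i=8 t=4 v=6: DROP (t<12-2); WM=12
i=9 t=12 v=7: → [12,15),[11,14),[10,13); WM=12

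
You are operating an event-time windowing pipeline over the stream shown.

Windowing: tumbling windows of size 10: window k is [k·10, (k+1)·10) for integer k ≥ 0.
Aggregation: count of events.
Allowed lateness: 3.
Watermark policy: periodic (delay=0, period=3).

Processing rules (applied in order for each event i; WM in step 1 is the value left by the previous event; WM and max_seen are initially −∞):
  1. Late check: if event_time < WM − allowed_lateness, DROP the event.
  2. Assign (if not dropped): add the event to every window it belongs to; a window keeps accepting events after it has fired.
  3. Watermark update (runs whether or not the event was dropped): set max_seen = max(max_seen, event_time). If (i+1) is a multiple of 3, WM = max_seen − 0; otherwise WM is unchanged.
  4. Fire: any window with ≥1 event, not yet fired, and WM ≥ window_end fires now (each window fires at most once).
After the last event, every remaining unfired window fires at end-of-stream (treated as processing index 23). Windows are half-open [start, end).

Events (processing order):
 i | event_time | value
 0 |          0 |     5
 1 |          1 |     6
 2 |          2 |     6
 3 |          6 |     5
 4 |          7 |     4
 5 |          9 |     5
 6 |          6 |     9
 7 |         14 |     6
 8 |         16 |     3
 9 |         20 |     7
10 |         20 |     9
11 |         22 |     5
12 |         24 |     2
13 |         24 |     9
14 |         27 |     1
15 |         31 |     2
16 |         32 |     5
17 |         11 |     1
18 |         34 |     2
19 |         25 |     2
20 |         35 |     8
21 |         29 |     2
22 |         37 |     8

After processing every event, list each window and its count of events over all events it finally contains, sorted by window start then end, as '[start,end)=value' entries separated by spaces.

i=0 t=0 v=5: → [0,10); WM=−∞
i=1 t=1 v=6: → [0,10); WM=−∞
i=2 t=2 v=6: → [0,10); WM=2
i=3 t=6 v=5: → [0,10); WM=2
i=4 t=7 v=4: → [0,10); WM=2
i=5 t=9 v=5: → [0,10); WM=9
i=6 t=6 v=9: → [0,10); WM=9
i=7 t=14 v=6: → [10,20); WM=9
i=8 t=16 v=3: → [10,20); WM=16; [0,10) fires=7
i=9 t=20 v=7: → [20,30); WM=16
i=10 t=20 v=9: → [20,30); WM=16
i=11 t=22 v=5: → [20,30); WM=22; [10,20) fires=2
i=12 t=24 v=2: → [20,30); WM=22
i=13 t=24 v=9: → [20,30); WM=22
i=14 t=27 v=1: → [20,30); WM=27
i=15 t=31 v=2: → [30,40); WM=27
i=16 t=32 v=5: → [30,40); WM=27
i=17 t=11 v=1: DROP (t<27-3); WM=32; [20,30) fires=6
i=18 t=34 v=2: → [30,40); WM=32
i=19 t=25 v=2: DROP (t<32-3); WM=32
i=20 t=35 v=8: → [30,40); WM=35
i=21 t=29 v=2: DROP (t<35-3); WM=35
i=22 t=37 v=8: → [30,40); WM=35

[0,10)=7 [10,20)=2 [20,30)=6 [30,40)=5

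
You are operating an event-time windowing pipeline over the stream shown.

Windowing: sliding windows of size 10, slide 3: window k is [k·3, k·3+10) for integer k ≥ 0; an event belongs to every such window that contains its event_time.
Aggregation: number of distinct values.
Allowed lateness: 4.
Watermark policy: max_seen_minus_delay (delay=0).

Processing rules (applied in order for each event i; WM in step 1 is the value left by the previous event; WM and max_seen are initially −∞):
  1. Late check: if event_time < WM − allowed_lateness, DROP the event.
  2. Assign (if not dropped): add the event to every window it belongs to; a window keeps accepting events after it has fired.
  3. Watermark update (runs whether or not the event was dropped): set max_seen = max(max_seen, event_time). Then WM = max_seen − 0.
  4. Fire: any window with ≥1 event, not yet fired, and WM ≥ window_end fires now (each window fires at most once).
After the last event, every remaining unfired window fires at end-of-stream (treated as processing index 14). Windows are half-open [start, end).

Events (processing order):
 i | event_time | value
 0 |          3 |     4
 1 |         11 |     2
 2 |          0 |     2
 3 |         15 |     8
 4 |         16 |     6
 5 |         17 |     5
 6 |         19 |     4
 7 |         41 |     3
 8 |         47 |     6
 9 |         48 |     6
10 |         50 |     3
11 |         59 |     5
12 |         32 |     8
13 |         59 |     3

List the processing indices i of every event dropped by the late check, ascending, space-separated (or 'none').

i=0 t=3 v=4: → [3,13),[0,10); WM=3
i=1 t=11 v=2: → [9,19),[6,16),[3,13); WM=11; [0,10) fires=1
i=2 t=0 v=2: DROP (t<11-4); WM=11
i=3 t=15 v=8: → [15,25),[12,22),[9,19),[6,16); WM=15; [3,13) fires=2
i=4 t=16 v=6: → [15,25),[12,22),[9,19); WM=16; [6,16) fires=2
i=5 t=17 v=5: → [15,25),[12,22),[9,19); WM=17
i=6 t=19 v=4: → [18,28),[15,25),[12,22); WM=19; [9,19) fires=4
i=7 t=41 v=3: → [39,49),[36,46),[33,43); WM=41; [12,22) fires=4 [15,25) fires=4 [18,28) fires=1
i=8 t=47 v=6: → [45,55),[42,52),[39,49); WM=47; [33,43) fires=1 [36,46) fires=1
i=9 t=48 v=6: → [48,58),[45,55),[42,52),[39,49); WM=48
i=10 t=50 v=3: → [48,58),[45,55),[42,52); WM=50; [39,49) fires=2
i=11 t=59 v=5: → [57,67),[54,64),[51,61); WM=59; [42,52) fires=2 [45,55) fires=2 [48,58) fires=2
i=12 t=32 v=8: DROP (t<59-4); WM=59
i=13 t=59 v=3: → [57,67),[54,64),[51,61); WM=59

2 12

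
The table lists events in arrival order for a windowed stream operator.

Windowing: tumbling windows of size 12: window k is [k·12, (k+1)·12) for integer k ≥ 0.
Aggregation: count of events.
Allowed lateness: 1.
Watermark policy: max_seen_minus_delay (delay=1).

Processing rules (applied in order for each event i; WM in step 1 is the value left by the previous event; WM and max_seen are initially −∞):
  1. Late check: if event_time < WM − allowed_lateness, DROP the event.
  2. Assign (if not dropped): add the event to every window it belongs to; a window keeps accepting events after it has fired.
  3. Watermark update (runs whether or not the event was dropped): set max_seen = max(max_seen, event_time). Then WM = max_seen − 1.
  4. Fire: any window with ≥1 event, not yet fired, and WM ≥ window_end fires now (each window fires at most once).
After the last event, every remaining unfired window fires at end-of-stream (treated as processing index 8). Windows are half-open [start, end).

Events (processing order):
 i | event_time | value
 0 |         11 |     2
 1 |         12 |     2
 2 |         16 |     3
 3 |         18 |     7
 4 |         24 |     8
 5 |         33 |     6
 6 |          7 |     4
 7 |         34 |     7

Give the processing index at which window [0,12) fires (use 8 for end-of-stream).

2

i=0 t=11 v=2: → [0,12); WM=10
i=1 t=12 v=2: → [12,24); WM=11
i=2 t=16 v=3: → [12,24); WM=15; [0,12) fires=1
i=3 t=18 v=7: → [12,24); WM=17
i=4 t=24 v=8: → [24,36); WM=23
i=5 t=33 v=6: → [24,36); WM=32; [12,24) fires=3
i=6 t=7 v=4: DROP (t<32-1); WM=32
i=7 t=34 v=7: → [24,36); WM=33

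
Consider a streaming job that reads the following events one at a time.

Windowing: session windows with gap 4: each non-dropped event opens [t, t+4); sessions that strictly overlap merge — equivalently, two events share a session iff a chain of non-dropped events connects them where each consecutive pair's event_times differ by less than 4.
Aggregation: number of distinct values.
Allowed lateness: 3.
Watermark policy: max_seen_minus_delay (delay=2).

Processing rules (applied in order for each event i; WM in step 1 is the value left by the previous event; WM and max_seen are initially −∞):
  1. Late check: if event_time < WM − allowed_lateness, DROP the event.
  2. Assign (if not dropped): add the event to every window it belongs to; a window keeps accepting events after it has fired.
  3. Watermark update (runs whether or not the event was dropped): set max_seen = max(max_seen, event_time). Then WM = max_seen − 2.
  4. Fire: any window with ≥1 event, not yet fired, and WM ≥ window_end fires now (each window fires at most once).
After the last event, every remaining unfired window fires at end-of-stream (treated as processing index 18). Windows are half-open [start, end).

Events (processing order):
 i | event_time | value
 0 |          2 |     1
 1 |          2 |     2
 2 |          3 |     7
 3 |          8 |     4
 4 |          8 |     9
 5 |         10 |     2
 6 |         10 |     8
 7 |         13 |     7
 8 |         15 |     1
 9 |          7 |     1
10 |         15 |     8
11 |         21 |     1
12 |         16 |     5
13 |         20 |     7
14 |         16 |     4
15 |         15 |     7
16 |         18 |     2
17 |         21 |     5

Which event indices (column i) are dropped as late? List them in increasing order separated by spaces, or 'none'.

i=0 t=2 v=1: → [2,6); WM=0
i=1 t=2 v=2: → [2,6); WM=0
i=2 t=3 v=7: → [2,7); WM=1
i=3 t=8 v=4: → [8,12); WM=6
i=4 t=8 v=9: → [8,12); WM=6
i=5 t=10 v=2: → [8,14); WM=8
i=6 t=10 v=8: → [8,14); WM=8
i=7 t=13 v=7: → [8,17); WM=11
i=8 t=15 v=1: → [8,19); WM=13
i=9 t=7 v=1: DROP (t<13-3); WM=13
i=10 t=15 v=8: → [8,19); WM=13
i=11 t=21 v=1: → [21,25); WM=19
i=12 t=16 v=5: → [8,20); WM=19
i=13 t=20 v=7: → [20,25); WM=19
i=14 t=16 v=4: → [8,20); WM=19
i=15 t=15 v=7: DROP (t<19-3); WM=19
i=16 t=18 v=2: → [8,25); WM=19
i=17 t=21 v=5: → [8,25); WM=19

9 15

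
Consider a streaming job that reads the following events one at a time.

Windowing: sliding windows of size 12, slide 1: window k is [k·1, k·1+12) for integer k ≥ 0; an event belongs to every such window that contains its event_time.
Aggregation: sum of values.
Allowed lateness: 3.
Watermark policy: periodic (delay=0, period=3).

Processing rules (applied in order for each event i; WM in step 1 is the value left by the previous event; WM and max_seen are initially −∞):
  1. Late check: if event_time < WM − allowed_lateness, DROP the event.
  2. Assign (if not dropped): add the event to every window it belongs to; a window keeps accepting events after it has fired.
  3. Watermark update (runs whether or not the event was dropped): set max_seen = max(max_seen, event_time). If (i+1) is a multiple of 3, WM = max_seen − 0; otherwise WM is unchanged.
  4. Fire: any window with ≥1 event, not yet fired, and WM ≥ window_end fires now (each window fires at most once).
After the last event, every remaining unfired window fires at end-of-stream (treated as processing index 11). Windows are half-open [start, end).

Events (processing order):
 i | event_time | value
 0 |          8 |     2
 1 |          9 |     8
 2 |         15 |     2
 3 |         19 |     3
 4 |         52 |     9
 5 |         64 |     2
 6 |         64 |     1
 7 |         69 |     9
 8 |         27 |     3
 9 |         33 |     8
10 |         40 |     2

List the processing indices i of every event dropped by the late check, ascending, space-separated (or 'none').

i=0 t=8 v=2: → [8,20),[7,19),[6,18),[5,17),[4,16),[3,15),[2,14),[1,13),[0,12); WM=−∞
i=1 t=9 v=8: → [9,21),[8,20),[7,19),[6,18),[5,17),[4,16),[3,15),[2,14),[1,13),[0,12); WM=−∞
i=2 t=15 v=2: → [15,27),[14,26),[13,25),[12,24),[11,23),[10,22),[9,21),[8,20),[7,19),[6,18),[5,17),[4,16); WM=15; [0,12) fires=10 [1,13) fires=10 [2,14) fires=10 [3,15) fires=10
i=3 t=19 v=3: → [19,31),[18,30),[17,29),[16,28),[15,27),[14,26),[13,25),[12,24),[11,23),[10,22),[9,21),[8,20); WM=15
i=4 t=52 v=9: → [52,64),[51,63),[50,62),[49,61),[48,60),[47,59),[46,58),[45,57),[44,56),[43,55),[42,54),[41,53); WM=15
i=5 t=64 v=2: → [64,76),[63,75),[62,74),[61,73),[60,72),[59,71),[58,70),[57,69),[56,68),[55,67),[54,66),[53,65); WM=64; [4,16) fires=12 [5,17) fires=12 [6,18) fires=12 [7,19) fires=12 [8,20) fires=15 [9,21) fires=13 [10,22) fires=5 [11,23) fires=5 [12,24) fires=5 [13,25) fires=5 [14,26) fires=5 [15,27) fires=5 [16,28) fires=3 [17,29) fires=3 [18,30) fires=3 [19,31) fires=3 [41,53) fires=9 [42,54) fires=9 [43,55) fires=9 [44,56) fires=9 [45,57) fires=9 [46,58) fires=9 [47,59) fires=9 [48,60) fires=9 [49,61) fires=9 [50,62) fires=9 [51,63) fires=9 [52,64) fires=9
i=6 t=64 v=1: → [64,76),[63,75),[62,74),[61,73),[60,72),[59,71),[58,70),[57,69),[56,68),[55,67),[54,66),[53,65); WM=64
i=7 t=69 v=9: → [69,81),[68,80),[67,79),[66,78),[65,77),[64,76),[63,75),[62,74),[61,73),[60,72),[59,71),[58,70); WM=64
i=8 t=27 v=3: DROP (t<64-3); WM=69; [53,65) fires=3 [54,66) fires=3 [55,67) fires=3 [56,68) fires=3 [57,69) fires=3
i=9 t=33 v=8: DROP (t<69-3); WM=69
i=10 t=40 v=2: DROP (t<69-3); WM=69

8 9 10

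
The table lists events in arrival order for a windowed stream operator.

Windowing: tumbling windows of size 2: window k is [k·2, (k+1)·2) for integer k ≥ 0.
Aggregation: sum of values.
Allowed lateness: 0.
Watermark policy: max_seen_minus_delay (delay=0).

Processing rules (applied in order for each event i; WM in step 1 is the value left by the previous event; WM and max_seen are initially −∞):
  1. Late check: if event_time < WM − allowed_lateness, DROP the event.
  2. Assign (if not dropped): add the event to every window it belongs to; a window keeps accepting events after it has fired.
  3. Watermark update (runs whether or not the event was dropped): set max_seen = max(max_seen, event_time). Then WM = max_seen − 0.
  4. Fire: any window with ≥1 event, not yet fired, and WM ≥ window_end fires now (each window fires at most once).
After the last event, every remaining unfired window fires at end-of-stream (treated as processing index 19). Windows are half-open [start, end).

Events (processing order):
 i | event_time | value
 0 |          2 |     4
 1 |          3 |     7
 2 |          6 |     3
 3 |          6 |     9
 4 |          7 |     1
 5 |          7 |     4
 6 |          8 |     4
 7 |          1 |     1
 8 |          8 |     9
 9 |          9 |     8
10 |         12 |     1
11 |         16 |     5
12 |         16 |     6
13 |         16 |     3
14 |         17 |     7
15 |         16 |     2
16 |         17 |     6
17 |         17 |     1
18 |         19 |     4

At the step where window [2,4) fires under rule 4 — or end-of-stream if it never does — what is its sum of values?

i=0 t=2 v=4: → [2,4); WM=2
i=1 t=3 v=7: → [2,4); WM=3
i=2 t=6 v=3: → [6,8); WM=6; [2,4) fires=11
i=3 t=6 v=9: → [6,8); WM=6
i=4 t=7 v=1: → [6,8); WM=7
i=5 t=7 v=4: → [6,8); WM=7
i=6 t=8 v=4: → [8,10); WM=8; [6,8) fires=17
i=7 t=1 v=1: DROP (t<8-0); WM=8
i=8 t=8 v=9: → [8,10); WM=8
i=9 t=9 v=8: → [8,10); WM=9
i=10 t=12 v=1: → [12,14); WM=12; [8,10) fires=21
i=11 t=16 v=5: → [16,18); WM=16; [12,14) fires=1
i=12 t=16 v=6: → [16,18); WM=16
i=13 t=16 v=3: → [16,18); WM=16
i=14 t=17 v=7: → [16,18); WM=17
i=15 t=16 v=2: DROP (t<17-0); WM=17
i=16 t=17 v=6: → [16,18); WM=17
i=17 t=17 v=1: → [16,18); WM=17
i=18 t=19 v=4: → [18,20); WM=19; [16,18) fires=28

11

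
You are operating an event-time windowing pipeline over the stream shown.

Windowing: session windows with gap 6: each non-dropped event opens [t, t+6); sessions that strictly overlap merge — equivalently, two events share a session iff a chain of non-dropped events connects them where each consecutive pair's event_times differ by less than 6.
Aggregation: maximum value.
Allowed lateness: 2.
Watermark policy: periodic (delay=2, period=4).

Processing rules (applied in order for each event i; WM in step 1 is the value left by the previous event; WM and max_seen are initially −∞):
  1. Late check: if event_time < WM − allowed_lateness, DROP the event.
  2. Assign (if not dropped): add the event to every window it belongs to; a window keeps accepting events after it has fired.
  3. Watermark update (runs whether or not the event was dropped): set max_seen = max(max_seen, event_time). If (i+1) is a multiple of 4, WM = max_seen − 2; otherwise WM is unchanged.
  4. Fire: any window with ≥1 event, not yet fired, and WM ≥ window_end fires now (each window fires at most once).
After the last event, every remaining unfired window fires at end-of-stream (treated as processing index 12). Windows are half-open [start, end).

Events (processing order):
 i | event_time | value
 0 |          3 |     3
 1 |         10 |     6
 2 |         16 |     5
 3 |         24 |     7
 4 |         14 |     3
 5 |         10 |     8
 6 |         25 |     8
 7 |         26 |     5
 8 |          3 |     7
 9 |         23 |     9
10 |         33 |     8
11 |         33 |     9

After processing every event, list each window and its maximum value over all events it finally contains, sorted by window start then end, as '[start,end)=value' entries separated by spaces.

[3,9)=3 [10,16)=6 [16,22)=5 [23,32)=9 [33,39)=9

i=0 t=3 v=3: → [3,9); WM=−∞
i=1 t=10 v=6: → [10,16); WM=−∞
i=2 t=16 v=5: → [16,22); WM=−∞
i=3 t=24 v=7: → [24,30); WM=22
i=4 t=14 v=3: DROP (t<22-2); WM=22
i=5 t=10 v=8: DROP (t<22-2); WM=22
i=6 t=25 v=8: → [24,31); WM=22
i=7 t=26 v=5: → [24,32); WM=24
i=8 t=3 v=7: DROP (t<24-2); WM=24
i=9 t=23 v=9: → [23,32); WM=24
i=10 t=33 v=8: → [33,39); WM=24
i=11 t=33 v=9: → [33,39); WM=31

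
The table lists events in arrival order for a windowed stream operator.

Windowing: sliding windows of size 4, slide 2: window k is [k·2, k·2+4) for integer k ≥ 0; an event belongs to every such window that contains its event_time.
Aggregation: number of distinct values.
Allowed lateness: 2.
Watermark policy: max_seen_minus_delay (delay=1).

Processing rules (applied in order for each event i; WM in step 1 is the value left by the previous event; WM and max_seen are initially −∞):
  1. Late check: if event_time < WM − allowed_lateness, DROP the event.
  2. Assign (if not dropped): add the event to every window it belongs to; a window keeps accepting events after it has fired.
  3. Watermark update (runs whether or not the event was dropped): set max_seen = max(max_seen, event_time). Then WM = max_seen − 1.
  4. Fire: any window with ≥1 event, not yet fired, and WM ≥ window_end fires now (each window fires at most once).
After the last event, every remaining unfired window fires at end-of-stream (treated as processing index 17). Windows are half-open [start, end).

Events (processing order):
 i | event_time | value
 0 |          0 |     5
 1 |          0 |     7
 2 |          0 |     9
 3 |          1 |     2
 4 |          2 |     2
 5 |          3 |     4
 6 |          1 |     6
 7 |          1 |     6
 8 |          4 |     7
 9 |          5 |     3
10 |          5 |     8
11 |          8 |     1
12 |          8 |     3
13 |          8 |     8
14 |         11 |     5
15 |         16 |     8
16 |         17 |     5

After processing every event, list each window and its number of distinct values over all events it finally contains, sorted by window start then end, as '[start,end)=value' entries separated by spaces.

[0,4)=6 [2,6)=5 [4,8)=3 [6,10)=3 [8,12)=4 [10,14)=1 [14,18)=2 [16,20)=2

i=0 t=0 v=5: → [0,4); WM=-1
i=1 t=0 v=7: → [0,4); WM=-1
i=2 t=0 v=9: → [0,4); WM=-1
i=3 t=1 v=2: → [0,4); WM=0
i=4 t=2 v=2: → [2,6),[0,4); WM=1
i=5 t=3 v=4: → [2,6),[0,4); WM=2
i=6 t=1 v=6: → [0,4); WM=2
i=7 t=1 v=6: → [0,4); WM=2
i=8 t=4 v=7: → [4,8),[2,6); WM=3
i=9 t=5 v=3: → [4,8),[2,6); WM=4; [0,4) fires=6
i=10 t=5 v=8: → [4,8),[2,6); WM=4
i=11 t=8 v=1: → [8,12),[6,10); WM=7; [2,6) fires=5
i=12 t=8 v=3: → [8,12),[6,10); WM=7
i=13 t=8 v=8: → [8,12),[6,10); WM=7
i=14 t=11 v=5: → [10,14),[8,12); WM=10; [4,8) fires=3 [6,10) fires=3
i=15 t=16 v=8: → [16,20),[14,18); WM=15; [8,12) fires=4 [10,14) fires=1
i=16 t=17 v=5: → [16,20),[14,18); WM=16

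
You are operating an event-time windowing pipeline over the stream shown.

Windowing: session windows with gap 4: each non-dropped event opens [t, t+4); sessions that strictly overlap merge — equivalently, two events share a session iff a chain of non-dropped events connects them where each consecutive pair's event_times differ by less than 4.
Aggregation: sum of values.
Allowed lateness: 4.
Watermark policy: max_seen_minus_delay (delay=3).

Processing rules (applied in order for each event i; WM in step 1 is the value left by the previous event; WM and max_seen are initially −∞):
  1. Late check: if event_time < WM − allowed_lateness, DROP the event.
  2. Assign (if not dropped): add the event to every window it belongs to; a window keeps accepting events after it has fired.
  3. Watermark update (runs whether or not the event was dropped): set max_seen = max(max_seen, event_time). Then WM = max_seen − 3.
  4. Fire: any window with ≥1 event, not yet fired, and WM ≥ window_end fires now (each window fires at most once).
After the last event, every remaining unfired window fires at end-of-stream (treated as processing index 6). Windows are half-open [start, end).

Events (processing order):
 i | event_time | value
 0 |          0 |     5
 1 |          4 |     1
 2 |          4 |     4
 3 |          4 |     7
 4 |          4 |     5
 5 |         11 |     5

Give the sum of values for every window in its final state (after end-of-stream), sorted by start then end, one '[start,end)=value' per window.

[0,4)=5 [4,8)=17 [11,15)=5

i=0 t=0 v=5: → [0,4); WM=-3
i=1 t=4 v=1: → [4,8); WM=1
i=2 t=4 v=4: → [4,8); WM=1
i=3 t=4 v=7: → [4,8); WM=1
i=4 t=4 v=5: → [4,8); WM=1
i=5 t=11 v=5: → [11,15); WM=8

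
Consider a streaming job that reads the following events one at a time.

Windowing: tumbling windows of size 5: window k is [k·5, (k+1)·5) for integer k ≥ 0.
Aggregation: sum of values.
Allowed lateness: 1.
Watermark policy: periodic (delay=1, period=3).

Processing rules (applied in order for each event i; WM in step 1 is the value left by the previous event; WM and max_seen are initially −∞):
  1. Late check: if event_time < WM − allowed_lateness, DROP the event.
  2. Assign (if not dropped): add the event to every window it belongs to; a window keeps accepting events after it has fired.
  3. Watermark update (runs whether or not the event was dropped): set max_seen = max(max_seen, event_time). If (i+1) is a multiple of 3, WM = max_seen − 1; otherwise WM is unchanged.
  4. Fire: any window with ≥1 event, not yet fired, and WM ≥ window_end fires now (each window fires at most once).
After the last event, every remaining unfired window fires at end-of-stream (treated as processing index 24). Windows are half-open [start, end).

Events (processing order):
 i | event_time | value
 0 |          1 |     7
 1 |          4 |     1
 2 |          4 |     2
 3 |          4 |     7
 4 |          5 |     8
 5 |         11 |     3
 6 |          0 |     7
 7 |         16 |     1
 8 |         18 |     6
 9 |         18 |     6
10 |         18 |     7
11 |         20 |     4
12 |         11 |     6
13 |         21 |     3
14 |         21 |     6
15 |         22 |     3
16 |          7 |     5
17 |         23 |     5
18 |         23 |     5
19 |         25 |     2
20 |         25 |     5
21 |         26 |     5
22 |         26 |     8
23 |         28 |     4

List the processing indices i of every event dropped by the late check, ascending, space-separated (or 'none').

i=0 t=1 v=7: → [0,5); WM=−∞
i=1 t=4 v=1: → [0,5); WM=−∞
i=2 t=4 v=2: → [0,5); WM=3
i=3 t=4 v=7: → [0,5); WM=3
i=4 t=5 v=8: → [5,10); WM=3
i=5 t=11 v=3: → [10,15); WM=10; [0,5) fires=17 [5,10) fires=8
i=6 t=0 v=7: DROP (t<10-1); WM=10
i=7 t=16 v=1: → [15,20); WM=10
i=8 t=18 v=6: → [15,20); WM=17; [10,15) fires=3
i=9 t=18 v=6: → [15,20); WM=17
i=10 t=18 v=7: → [15,20); WM=17
i=11 t=20 v=4: → [20,25); WM=19
i=12 t=11 v=6: DROP (t<19-1); WM=19
i=13 t=21 v=3: → [20,25); WM=19
i=14 t=21 v=6: → [20,25); WM=20; [15,20) fires=20
i=15 t=22 v=3: → [20,25); WM=20
i=16 t=7 v=5: DROP (t<20-1); WM=20
i=17 t=23 v=5: → [20,25); WM=22
i=18 t=23 v=5: → [20,25); WM=22
i=19 t=25 v=2: → [25,30); WM=22
i=20 t=25 v=5: → [25,30); WM=24
i=21 t=26 v=5: → [25,30); WM=24
i=22 t=26 v=8: → [25,30); WM=24
i=23 t=28 v=4: → [25,30); WM=27; [20,25) fires=26

6 12 16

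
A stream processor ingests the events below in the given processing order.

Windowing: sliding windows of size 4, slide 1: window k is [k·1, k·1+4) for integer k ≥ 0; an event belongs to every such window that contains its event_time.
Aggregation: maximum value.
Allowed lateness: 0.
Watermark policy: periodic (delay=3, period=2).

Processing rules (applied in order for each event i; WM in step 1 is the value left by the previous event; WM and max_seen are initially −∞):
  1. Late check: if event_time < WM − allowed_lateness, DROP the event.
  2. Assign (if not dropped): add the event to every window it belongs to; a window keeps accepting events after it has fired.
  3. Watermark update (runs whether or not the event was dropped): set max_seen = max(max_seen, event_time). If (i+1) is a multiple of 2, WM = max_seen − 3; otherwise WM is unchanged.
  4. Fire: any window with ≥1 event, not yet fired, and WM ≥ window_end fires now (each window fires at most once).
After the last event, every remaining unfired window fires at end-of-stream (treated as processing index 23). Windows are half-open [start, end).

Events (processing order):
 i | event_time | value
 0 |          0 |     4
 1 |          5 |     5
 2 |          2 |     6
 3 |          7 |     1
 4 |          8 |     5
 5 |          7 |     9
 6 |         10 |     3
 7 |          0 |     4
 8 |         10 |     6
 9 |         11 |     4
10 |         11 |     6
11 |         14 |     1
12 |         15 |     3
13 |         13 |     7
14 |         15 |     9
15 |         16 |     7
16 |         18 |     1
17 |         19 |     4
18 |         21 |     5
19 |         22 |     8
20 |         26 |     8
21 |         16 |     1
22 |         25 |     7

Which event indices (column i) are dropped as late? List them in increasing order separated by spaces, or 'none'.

7 21

i=0 t=0 v=4: → [0,4); WM=−∞
i=1 t=5 v=5: → [5,9),[4,8),[3,7),[2,6); WM=2
i=2 t=2 v=6: → [2,6),[1,5),[0,4); WM=2
i=3 t=7 v=1: → [7,11),[6,10),[5,9),[4,8); WM=4; [0,4) fires=6
i=4 t=8 v=5: → [8,12),[7,11),[6,10),[5,9); WM=4
i=5 t=7 v=9: → [7,11),[6,10),[5,9),[4,8); WM=5; [1,5) fires=6
i=6 t=10 v=3: → [10,14),[9,13),[8,12),[7,11); WM=5
i=7 t=0 v=4: DROP (t<5-0); WM=7; [2,6) fires=6 [3,7) fires=5
i=8 t=10 v=6: → [10,14),[9,13),[8,12),[7,11); WM=7
i=9 t=11 v=4: → [11,15),[10,14),[9,13),[8,12); WM=8; [4,8) fires=9
i=10 t=11 v=6: → [11,15),[10,14),[9,13),[8,12); WM=8
i=11 t=14 v=1: → [14,18),[13,17),[12,16),[11,15); WM=11; [5,9) fires=9 [6,10) fires=9 [7,11) fires=9
i=12 t=15 v=3: → [15,19),[14,18),[13,17),[12,16); WM=11
i=13 t=13 v=7: → [13,17),[12,16),[11,15),[10,14); WM=12; [8,12) fires=6
i=14 t=15 v=9: → [15,19),[14,18),[13,17),[12,16); WM=12
i=15 t=16 v=7: → [16,20),[15,19),[14,18),[13,17); WM=13; [9,13) fires=6
i=16 t=18 v=1: → [18,22),[17,21),[16,20),[15,19); WM=13
i=17 t=19 v=4: → [19,23),[18,22),[17,21),[16,20); WM=16; [10,14) fires=7 [11,15) fires=7 [12,16) fires=9
i=18 t=21 v=5: → [21,25),[20,24),[19,23),[18,22); WM=16
i=19 t=22 v=8: → [22,26),[21,25),[20,24),[19,23); WM=19; [13,17) fires=9 [14,18) fires=9 [15,19) fires=9
i=20 t=26 v=8: → [26,30),[25,29),[24,28),[23,27); WM=19
i=21 t=16 v=1: DROP (t<19-0); WM=23; [16,20) fires=7 [17,21) fires=4 [18,22) fires=5 [19,23) fires=8
i=22 t=25 v=7: → [25,29),[24,28),[23,27),[22,26); WM=23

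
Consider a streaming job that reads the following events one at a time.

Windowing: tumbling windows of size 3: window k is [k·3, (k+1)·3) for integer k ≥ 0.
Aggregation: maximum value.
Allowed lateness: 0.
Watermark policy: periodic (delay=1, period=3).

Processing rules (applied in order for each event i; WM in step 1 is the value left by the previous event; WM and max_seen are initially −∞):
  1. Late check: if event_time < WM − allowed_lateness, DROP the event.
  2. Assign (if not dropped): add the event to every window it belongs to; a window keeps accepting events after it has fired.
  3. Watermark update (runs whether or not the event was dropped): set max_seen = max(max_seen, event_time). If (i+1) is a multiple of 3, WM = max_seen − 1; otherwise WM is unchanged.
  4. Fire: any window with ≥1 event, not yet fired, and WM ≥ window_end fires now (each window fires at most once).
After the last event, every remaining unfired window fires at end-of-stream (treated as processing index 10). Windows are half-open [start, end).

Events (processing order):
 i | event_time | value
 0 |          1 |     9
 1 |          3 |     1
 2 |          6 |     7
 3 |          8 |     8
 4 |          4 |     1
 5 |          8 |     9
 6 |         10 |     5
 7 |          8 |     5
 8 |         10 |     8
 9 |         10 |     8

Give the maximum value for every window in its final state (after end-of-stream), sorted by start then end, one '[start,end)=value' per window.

i=0 t=1 v=9: → [0,3); WM=−∞
i=1 t=3 v=1: → [3,6); WM=−∞
i=2 t=6 v=7: → [6,9); WM=5; [0,3) fires=9
i=3 t=8 v=8: → [6,9); WM=5
i=4 t=4 v=1: DROP (t<5-0); WM=5
i=5 t=8 v=9: → [6,9); WM=7; [3,6) fires=1
i=6 t=10 v=5: → [9,12); WM=7
i=7 t=8 v=5: → [6,9); WM=7
i=8 t=10 v=8: → [9,12); WM=9; [6,9) fires=9
i=9 t=10 v=8: → [9,12); WM=9

[0,3)=9 [3,6)=1 [6,9)=9 [9,12)=8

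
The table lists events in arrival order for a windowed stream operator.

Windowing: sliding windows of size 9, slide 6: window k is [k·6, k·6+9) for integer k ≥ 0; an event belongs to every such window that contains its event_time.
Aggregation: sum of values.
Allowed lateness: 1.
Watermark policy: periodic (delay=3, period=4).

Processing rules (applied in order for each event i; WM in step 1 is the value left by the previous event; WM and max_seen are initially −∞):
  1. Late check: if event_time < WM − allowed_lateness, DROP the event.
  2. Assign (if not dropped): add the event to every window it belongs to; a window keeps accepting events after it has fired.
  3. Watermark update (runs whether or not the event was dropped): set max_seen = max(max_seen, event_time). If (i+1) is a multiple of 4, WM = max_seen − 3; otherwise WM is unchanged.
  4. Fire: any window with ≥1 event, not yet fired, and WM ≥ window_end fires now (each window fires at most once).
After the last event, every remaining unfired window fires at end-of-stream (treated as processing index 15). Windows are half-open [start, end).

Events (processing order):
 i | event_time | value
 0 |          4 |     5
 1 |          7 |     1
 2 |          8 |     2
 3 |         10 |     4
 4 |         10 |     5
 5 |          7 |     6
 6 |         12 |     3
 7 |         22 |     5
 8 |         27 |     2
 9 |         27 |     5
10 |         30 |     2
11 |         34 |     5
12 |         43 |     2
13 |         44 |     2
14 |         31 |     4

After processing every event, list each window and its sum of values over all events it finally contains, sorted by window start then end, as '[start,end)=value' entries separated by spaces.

i=0 t=4 v=5: → [0,9); WM=−∞
i=1 t=7 v=1: → [6,15),[0,9); WM=−∞
i=2 t=8 v=2: → [6,15),[0,9); WM=−∞
i=3 t=10 v=4: → [6,15); WM=7
i=4 t=10 v=5: → [6,15); WM=7
i=5 t=7 v=6: → [6,15),[0,9); WM=7
i=6 t=12 v=3: → [12,21),[6,15); WM=7
i=7 t=22 v=5: → [18,27); WM=19; [0,9) fires=14 [6,15) fires=21
i=8 t=27 v=2: → [24,33); WM=19
i=9 t=27 v=5: → [24,33); WM=19
i=10 t=30 v=2: → [30,39),[24,33); WM=19
i=11 t=34 v=5: → [30,39); WM=31; [12,21) fires=3 [18,27) fires=5
i=12 t=43 v=2: → [42,51),[36,45); WM=31
i=13 t=44 v=2: → [42,51),[36,45); WM=31
i=14 t=31 v=4: → [30,39),[24,33); WM=31

[0,9)=14 [6,15)=21 [12,21)=3 [18,27)=5 [24,33)=13 [30,39)=11 [36,45)=4 [42,51)=4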